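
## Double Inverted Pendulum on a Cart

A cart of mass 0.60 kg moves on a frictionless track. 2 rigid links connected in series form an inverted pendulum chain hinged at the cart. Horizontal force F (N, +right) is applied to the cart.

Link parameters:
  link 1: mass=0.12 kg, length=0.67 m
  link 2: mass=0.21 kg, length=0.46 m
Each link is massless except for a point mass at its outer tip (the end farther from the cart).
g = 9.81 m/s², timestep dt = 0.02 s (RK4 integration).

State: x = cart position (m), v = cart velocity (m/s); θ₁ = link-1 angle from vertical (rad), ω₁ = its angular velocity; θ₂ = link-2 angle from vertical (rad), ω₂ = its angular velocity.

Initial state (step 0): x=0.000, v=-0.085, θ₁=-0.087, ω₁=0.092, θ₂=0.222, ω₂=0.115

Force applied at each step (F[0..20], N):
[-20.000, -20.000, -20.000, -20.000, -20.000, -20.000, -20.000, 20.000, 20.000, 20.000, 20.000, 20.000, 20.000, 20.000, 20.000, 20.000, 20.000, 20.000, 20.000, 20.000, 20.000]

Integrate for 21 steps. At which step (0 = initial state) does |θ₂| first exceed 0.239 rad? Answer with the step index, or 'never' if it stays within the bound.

Answer: 2

Derivation:
apply F[0]=-20.000 → step 1: x=-0.008, v=-0.742, θ₁=-0.077, ω₁=0.885, θ₂=0.228, ω₂=0.499
apply F[1]=-20.000 → step 2: x=-0.030, v=-1.402, θ₁=-0.051, ω₁=1.714, θ₂=0.242, ω₂=0.826
apply F[2]=-20.000 → step 3: x=-0.064, v=-2.066, θ₁=-0.008, ω₁=2.606, θ₂=0.260, ω₂=1.044
apply F[3]=-20.000 → step 4: x=-0.112, v=-2.733, θ₁=0.053, ω₁=3.582, θ₂=0.282, ω₂=1.108
apply F[4]=-20.000 → step 5: x=-0.174, v=-3.394, θ₁=0.136, ω₁=4.639, θ₂=0.304, ω₂=1.002
apply F[5]=-20.000 → step 6: x=-0.248, v=-4.031, θ₁=0.239, ω₁=5.718, θ₂=0.322, ω₂=0.797
apply F[6]=-20.000 → step 7: x=-0.335, v=-4.615, θ₁=0.363, ω₁=6.670, θ₂=0.336, ω₂=0.720
apply F[7]=+20.000 → step 8: x=-0.420, v=-3.934, θ₁=0.488, ω₁=5.856, θ₂=0.351, ω₂=0.743
apply F[8]=+20.000 → step 9: x=-0.492, v=-3.291, θ₁=0.599, ω₁=5.228, θ₂=0.365, ω₂=0.646
apply F[9]=+20.000 → step 10: x=-0.552, v=-2.680, θ₁=0.699, ω₁=4.794, θ₂=0.376, ω₂=0.370
apply F[10]=+20.000 → step 11: x=-0.600, v=-2.091, θ₁=0.792, ω₁=4.528, θ₂=0.379, ω₂=-0.076
apply F[11]=+20.000 → step 12: x=-0.636, v=-1.513, θ₁=0.881, ω₁=4.393, θ₂=0.372, ω₂=-0.655
apply F[12]=+20.000 → step 13: x=-0.660, v=-0.939, θ₁=0.968, ω₁=4.354, θ₂=0.352, ω₂=-1.326
apply F[13]=+20.000 → step 14: x=-0.673, v=-0.362, θ₁=1.055, ω₁=4.376, θ₂=0.318, ω₂=-2.046
apply F[14]=+20.000 → step 15: x=-0.675, v=0.221, θ₁=1.143, ω₁=4.427, θ₂=0.270, ω₂=-2.780
apply F[15]=+20.000 → step 16: x=-0.664, v=0.811, θ₁=1.233, ω₁=4.483, θ₂=0.207, ω₂=-3.503
apply F[16]=+20.000 → step 17: x=-0.642, v=1.408, θ₁=1.323, ω₁=4.527, θ₂=0.130, ω₂=-4.210
apply F[17]=+20.000 → step 18: x=-0.608, v=2.009, θ₁=1.413, ω₁=4.545, θ₂=0.039, ω₂=-4.909
apply F[18]=+20.000 → step 19: x=-0.562, v=2.610, θ₁=1.504, ω₁=4.525, θ₂=-0.066, ω₂=-5.622
apply F[19]=+20.000 → step 20: x=-0.504, v=3.206, θ₁=1.594, ω₁=4.451, θ₂=-0.186, ω₂=-6.388
apply F[20]=+20.000 → step 21: x=-0.434, v=3.788, θ₁=1.682, ω₁=4.297, θ₂=-0.323, ω₂=-7.262
|θ₂| = 0.242 > 0.239 first at step 2.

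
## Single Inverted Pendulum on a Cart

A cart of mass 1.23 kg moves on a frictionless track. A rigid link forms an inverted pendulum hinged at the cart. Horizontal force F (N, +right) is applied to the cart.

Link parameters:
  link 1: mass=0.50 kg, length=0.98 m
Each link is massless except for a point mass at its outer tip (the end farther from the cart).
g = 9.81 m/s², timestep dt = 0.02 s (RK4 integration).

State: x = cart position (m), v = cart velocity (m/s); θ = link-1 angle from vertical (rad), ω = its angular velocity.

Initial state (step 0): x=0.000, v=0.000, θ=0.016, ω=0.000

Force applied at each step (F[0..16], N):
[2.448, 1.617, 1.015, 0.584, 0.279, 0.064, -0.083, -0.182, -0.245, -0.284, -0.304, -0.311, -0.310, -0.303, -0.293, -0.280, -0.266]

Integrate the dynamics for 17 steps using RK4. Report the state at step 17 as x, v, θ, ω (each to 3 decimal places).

Answer: x=0.023, v=0.043, θ=-0.002, ω=-0.023

Derivation:
apply F[0]=+2.448 → step 1: x=0.000, v=0.039, θ=0.016, ω=-0.036
apply F[1]=+1.617 → step 2: x=0.001, v=0.064, θ=0.015, ω=-0.059
apply F[2]=+1.015 → step 3: x=0.003, v=0.079, θ=0.013, ω=-0.072
apply F[3]=+0.584 → step 4: x=0.004, v=0.087, θ=0.012, ω=-0.078
apply F[4]=+0.279 → step 5: x=0.006, v=0.091, θ=0.010, ω=-0.079
apply F[5]=+0.064 → step 6: x=0.008, v=0.091, θ=0.009, ω=-0.078
apply F[6]=-0.083 → step 7: x=0.010, v=0.089, θ=0.007, ω=-0.074
apply F[7]=-0.182 → step 8: x=0.012, v=0.086, θ=0.006, ω=-0.069
apply F[8]=-0.245 → step 9: x=0.013, v=0.082, θ=0.004, ω=-0.064
apply F[9]=-0.284 → step 10: x=0.015, v=0.077, θ=0.003, ω=-0.058
apply F[10]=-0.304 → step 11: x=0.016, v=0.071, θ=0.002, ω=-0.052
apply F[11]=-0.311 → step 12: x=0.018, v=0.066, θ=0.001, ω=-0.046
apply F[12]=-0.310 → step 13: x=0.019, v=0.061, θ=0.000, ω=-0.041
apply F[13]=-0.303 → step 14: x=0.020, v=0.056, θ=-0.000, ω=-0.036
apply F[14]=-0.293 → step 15: x=0.021, v=0.052, θ=-0.001, ω=-0.031
apply F[15]=-0.280 → step 16: x=0.022, v=0.047, θ=-0.002, ω=-0.027
apply F[16]=-0.266 → step 17: x=0.023, v=0.043, θ=-0.002, ω=-0.023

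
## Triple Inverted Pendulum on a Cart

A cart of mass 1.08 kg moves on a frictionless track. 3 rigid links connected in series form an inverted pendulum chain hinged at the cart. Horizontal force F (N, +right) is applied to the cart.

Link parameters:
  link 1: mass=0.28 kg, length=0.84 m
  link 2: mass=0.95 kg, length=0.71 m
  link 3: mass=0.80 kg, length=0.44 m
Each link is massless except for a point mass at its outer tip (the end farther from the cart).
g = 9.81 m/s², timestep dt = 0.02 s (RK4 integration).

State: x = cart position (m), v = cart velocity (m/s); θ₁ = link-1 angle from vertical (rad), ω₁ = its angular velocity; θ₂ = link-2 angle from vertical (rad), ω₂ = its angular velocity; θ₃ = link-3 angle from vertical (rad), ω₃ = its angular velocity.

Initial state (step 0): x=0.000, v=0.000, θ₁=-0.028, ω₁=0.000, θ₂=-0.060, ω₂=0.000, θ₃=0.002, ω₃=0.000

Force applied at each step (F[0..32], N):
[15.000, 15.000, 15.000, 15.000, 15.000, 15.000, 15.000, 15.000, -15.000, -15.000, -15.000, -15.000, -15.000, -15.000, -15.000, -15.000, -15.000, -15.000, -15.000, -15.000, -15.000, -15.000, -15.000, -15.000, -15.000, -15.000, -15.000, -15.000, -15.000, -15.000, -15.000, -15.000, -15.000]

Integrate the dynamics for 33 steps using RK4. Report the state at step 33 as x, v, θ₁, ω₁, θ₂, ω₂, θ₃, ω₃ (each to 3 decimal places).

Answer: x=-0.074, v=-2.680, θ₁=-1.610, ω₁=-0.998, θ₂=1.298, ω₂=6.623, θ₃=0.387, ω₃=2.920

Derivation:
apply F[0]=+15.000 → step 1: x=0.003, v=0.288, θ₁=-0.031, ω₁=-0.306, θ₂=-0.061, ω₂=-0.073, θ₃=0.002, ω₃=0.048
apply F[1]=+15.000 → step 2: x=0.012, v=0.578, θ₁=-0.040, ω₁=-0.624, θ₂=-0.063, ω₂=-0.136, θ₃=0.004, ω₃=0.097
apply F[2]=+15.000 → step 3: x=0.026, v=0.871, θ₁=-0.056, ω₁=-0.962, θ₂=-0.066, ω₂=-0.179, θ₃=0.006, ω₃=0.147
apply F[3]=+15.000 → step 4: x=0.046, v=1.167, θ₁=-0.079, ω₁=-1.329, θ₂=-0.070, ω₂=-0.194, θ₃=0.010, ω₃=0.195
apply F[4]=+15.000 → step 5: x=0.073, v=1.467, θ₁=-0.109, ω₁=-1.726, θ₂=-0.074, ω₂=-0.179, θ₃=0.014, ω₃=0.239
apply F[5]=+15.000 → step 6: x=0.105, v=1.767, θ₁=-0.148, ω₁=-2.144, θ₂=-0.077, ω₂=-0.141, θ₃=0.019, ω₃=0.274
apply F[6]=+15.000 → step 7: x=0.143, v=2.059, θ₁=-0.195, ω₁=-2.558, θ₂=-0.079, ω₂=-0.104, θ₃=0.025, ω₃=0.293
apply F[7]=+15.000 → step 8: x=0.187, v=2.338, θ₁=-0.250, ω₁=-2.934, θ₂=-0.081, ω₂=-0.102, θ₃=0.031, ω₃=0.294
apply F[8]=-15.000 → step 9: x=0.232, v=2.106, θ₁=-0.308, ω₁=-2.860, θ₂=-0.082, ω₂=0.064, θ₃=0.037, ω₃=0.336
apply F[9]=-15.000 → step 10: x=0.272, v=1.882, θ₁=-0.365, ω₁=-2.842, θ₂=-0.078, ω₂=0.276, θ₃=0.044, ω₃=0.378
apply F[10]=-15.000 → step 11: x=0.307, v=1.660, θ₁=-0.422, ω₁=-2.861, θ₂=-0.070, ω₂=0.516, θ₃=0.052, ω₃=0.416
apply F[11]=-15.000 → step 12: x=0.338, v=1.438, θ₁=-0.480, ω₁=-2.898, θ₂=-0.058, ω₂=0.768, θ₃=0.061, ω₃=0.448
apply F[12]=-15.000 → step 13: x=0.365, v=1.213, θ₁=-0.538, ω₁=-2.941, θ₂=-0.040, ω₂=1.022, θ₃=0.070, ω₃=0.472
apply F[13]=-15.000 → step 14: x=0.387, v=0.984, θ₁=-0.597, ω₁=-2.982, θ₂=-0.017, ω₂=1.268, θ₃=0.080, ω₃=0.488
apply F[14]=-15.000 → step 15: x=0.404, v=0.750, θ₁=-0.657, ω₁=-3.017, θ₂=0.011, ω₂=1.503, θ₃=0.090, ω₃=0.499
apply F[15]=-15.000 → step 16: x=0.416, v=0.512, θ₁=-0.718, ω₁=-3.045, θ₂=0.043, ω₂=1.725, θ₃=0.100, ω₃=0.505
apply F[16]=-15.000 → step 17: x=0.424, v=0.271, θ₁=-0.779, ω₁=-3.063, θ₂=0.080, ω₂=1.936, θ₃=0.110, ω₃=0.507
apply F[17]=-15.000 → step 18: x=0.427, v=0.027, θ₁=-0.840, ω₁=-3.073, θ₂=0.121, ω₂=2.136, θ₃=0.120, ω₃=0.508
apply F[18]=-15.000 → step 19: x=0.425, v=-0.219, θ₁=-0.902, ω₁=-3.075, θ₂=0.165, ω₂=2.330, θ₃=0.130, ω₃=0.507
apply F[19]=-15.000 → step 20: x=0.419, v=-0.465, θ₁=-0.963, ω₁=-3.070, θ₂=0.214, ω₂=2.519, θ₃=0.140, ω₃=0.508
apply F[20]=-15.000 → step 21: x=0.407, v=-0.712, θ₁=-1.024, ω₁=-3.056, θ₂=0.266, ω₂=2.706, θ₃=0.150, ω₃=0.511
apply F[21]=-15.000 → step 22: x=0.390, v=-0.959, θ₁=-1.085, ω₁=-3.033, θ₂=0.322, ω₂=2.896, θ₃=0.161, ω₃=0.518
apply F[22]=-15.000 → step 23: x=0.368, v=-1.203, θ₁=-1.146, ω₁=-2.999, θ₂=0.382, ω₂=3.093, θ₃=0.171, ω₃=0.530
apply F[23]=-15.000 → step 24: x=0.342, v=-1.444, θ₁=-1.205, ω₁=-2.952, θ₂=0.446, ω₂=3.301, θ₃=0.182, ω₃=0.550
apply F[24]=-15.000 → step 25: x=0.311, v=-1.681, θ₁=-1.264, ω₁=-2.887, θ₂=0.514, ω₂=3.527, θ₃=0.193, ω₃=0.581
apply F[25]=-15.000 → step 26: x=0.275, v=-1.910, θ₁=-1.321, ω₁=-2.800, θ₂=0.587, ω₂=3.776, θ₃=0.205, ω₃=0.629
apply F[26]=-15.000 → step 27: x=0.234, v=-2.129, θ₁=-1.375, ω₁=-2.683, θ₂=0.665, ω₂=4.059, θ₃=0.219, ω₃=0.700
apply F[27]=-15.000 → step 28: x=0.190, v=-2.332, θ₁=-1.428, ω₁=-2.524, θ₂=0.750, ω₂=4.386, θ₃=0.234, ω₃=0.807
apply F[28]=-15.000 → step 29: x=0.141, v=-2.510, θ₁=-1.476, ω₁=-2.312, θ₂=0.841, ω₂=4.768, θ₃=0.251, ω₃=0.966
apply F[29]=-15.000 → step 30: x=0.090, v=-2.652, θ₁=-1.520, ω₁=-2.035, θ₂=0.941, ω₂=5.212, θ₃=0.273, ω₃=1.209
apply F[30]=-15.000 → step 31: x=0.036, v=-2.740, θ₁=-1.557, ω₁=-1.692, θ₂=1.050, ω₂=5.711, θ₃=0.300, ω₃=1.579
apply F[31]=-15.000 → step 32: x=-0.020, v=-2.754, θ₁=-1.587, ω₁=-1.316, θ₂=1.169, ω₂=6.218, θ₃=0.337, ω₃=2.134
apply F[32]=-15.000 → step 33: x=-0.074, v=-2.680, θ₁=-1.610, ω₁=-0.998, θ₂=1.298, ω₂=6.623, θ₃=0.387, ω₃=2.920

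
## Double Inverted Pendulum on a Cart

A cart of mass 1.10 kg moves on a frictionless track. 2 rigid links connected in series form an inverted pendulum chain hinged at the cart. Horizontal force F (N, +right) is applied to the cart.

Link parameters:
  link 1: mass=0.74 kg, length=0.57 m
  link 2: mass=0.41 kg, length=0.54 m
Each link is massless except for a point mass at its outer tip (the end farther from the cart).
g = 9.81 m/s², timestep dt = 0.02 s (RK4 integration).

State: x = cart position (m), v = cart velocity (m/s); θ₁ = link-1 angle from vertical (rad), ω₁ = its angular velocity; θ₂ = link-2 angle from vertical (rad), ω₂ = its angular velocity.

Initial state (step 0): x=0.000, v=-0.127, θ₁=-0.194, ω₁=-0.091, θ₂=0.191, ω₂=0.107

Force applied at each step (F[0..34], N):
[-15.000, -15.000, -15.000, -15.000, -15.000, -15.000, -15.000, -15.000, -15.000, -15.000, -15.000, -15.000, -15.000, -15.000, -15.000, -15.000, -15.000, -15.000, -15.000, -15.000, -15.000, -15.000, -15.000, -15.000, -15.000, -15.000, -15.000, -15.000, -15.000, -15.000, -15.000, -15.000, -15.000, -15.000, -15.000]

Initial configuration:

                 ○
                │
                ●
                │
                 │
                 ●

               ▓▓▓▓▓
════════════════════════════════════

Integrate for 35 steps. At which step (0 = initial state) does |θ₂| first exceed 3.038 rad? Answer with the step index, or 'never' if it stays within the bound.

Answer: 34

Derivation:
apply F[0]=-15.000 → step 1: x=-0.005, v=-0.356, θ₁=-0.193, ω₁=0.162, θ₂=0.196, ω₂=0.345
apply F[1]=-15.000 → step 2: x=-0.014, v=-0.585, θ₁=-0.188, ω₁=0.419, θ₂=0.205, ω₂=0.583
apply F[2]=-15.000 → step 3: x=-0.028, v=-0.818, θ₁=-0.176, ω₁=0.685, θ₂=0.219, ω₂=0.817
apply F[3]=-15.000 → step 4: x=-0.047, v=-1.054, θ₁=-0.160, ω₁=0.968, θ₂=0.237, ω₂=1.045
apply F[4]=-15.000 → step 5: x=-0.070, v=-1.297, θ₁=-0.138, ω₁=1.273, θ₂=0.261, ω₂=1.263
apply F[5]=-15.000 → step 6: x=-0.099, v=-1.546, θ₁=-0.109, ω₁=1.607, θ₂=0.288, ω₂=1.463
apply F[6]=-15.000 → step 7: x=-0.132, v=-1.804, θ₁=-0.073, ω₁=1.976, θ₂=0.319, ω₂=1.641
apply F[7]=-15.000 → step 8: x=-0.171, v=-2.069, θ₁=-0.030, ω₁=2.385, θ₂=0.353, ω₂=1.787
apply F[8]=-15.000 → step 9: x=-0.215, v=-2.341, θ₁=0.023, ω₁=2.836, θ₂=0.390, ω₂=1.893
apply F[9]=-15.000 → step 10: x=-0.265, v=-2.616, θ₁=0.084, ω₁=3.327, θ₂=0.429, ω₂=1.950
apply F[10]=-15.000 → step 11: x=-0.320, v=-2.889, θ₁=0.156, ω₁=3.851, θ₂=0.468, ω₂=1.951
apply F[11]=-15.000 → step 12: x=-0.380, v=-3.148, θ₁=0.238, ω₁=4.388, θ₂=0.506, ω₂=1.900
apply F[12]=-15.000 → step 13: x=-0.446, v=-3.382, θ₁=0.331, ω₁=4.913, θ₂=0.544, ω₂=1.810
apply F[13]=-15.000 → step 14: x=-0.515, v=-3.575, θ₁=0.434, ω₁=5.394, θ₂=0.579, ω₂=1.708
apply F[14]=-15.000 → step 15: x=-0.588, v=-3.719, θ₁=0.547, ω₁=5.807, θ₂=0.612, ω₂=1.629
apply F[15]=-15.000 → step 16: x=-0.664, v=-3.809, θ₁=0.666, ω₁=6.139, θ₂=0.644, ω₂=1.610
apply F[16]=-15.000 → step 17: x=-0.740, v=-3.847, θ₁=0.792, ω₁=6.395, θ₂=0.677, ω₂=1.677
apply F[17]=-15.000 → step 18: x=-0.817, v=-3.840, θ₁=0.922, ω₁=6.590, θ₂=0.712, ω₂=1.841
apply F[18]=-15.000 → step 19: x=-0.894, v=-3.796, θ₁=1.055, ω₁=6.742, θ₂=0.751, ω₂=2.107
apply F[19]=-15.000 → step 20: x=-0.969, v=-3.721, θ₁=1.191, ω₁=6.867, θ₂=0.797, ω₂=2.471
apply F[20]=-15.000 → step 21: x=-1.042, v=-3.618, θ₁=1.330, ω₁=6.979, θ₂=0.851, ω₂=2.931
apply F[21]=-15.000 → step 22: x=-1.113, v=-3.492, θ₁=1.470, ω₁=7.085, θ₂=0.915, ω₂=3.483
apply F[22]=-15.000 → step 23: x=-1.182, v=-3.344, θ₁=1.613, ω₁=7.186, θ₂=0.991, ω₂=4.129
apply F[23]=-15.000 → step 24: x=-1.247, v=-3.174, θ₁=1.758, ω₁=7.279, θ₂=1.081, ω₂=4.872
apply F[24]=-15.000 → step 25: x=-1.309, v=-2.986, θ₁=1.904, ω₁=7.356, θ₂=1.186, ω₂=5.718
apply F[25]=-15.000 → step 26: x=-1.366, v=-2.781, θ₁=2.052, ω₁=7.401, θ₂=1.310, ω₂=6.675
apply F[26]=-15.000 → step 27: x=-1.420, v=-2.566, θ₁=2.200, ω₁=7.387, θ₂=1.454, ω₂=7.750
apply F[27]=-15.000 → step 28: x=-1.469, v=-2.346, θ₁=2.347, ω₁=7.283, θ₂=1.621, ω₂=8.946
apply F[28]=-15.000 → step 29: x=-1.514, v=-2.135, θ₁=2.490, ω₁=7.050, θ₂=1.813, ω₂=10.253
apply F[29]=-15.000 → step 30: x=-1.555, v=-1.944, θ₁=2.627, ω₁=6.659, θ₂=2.031, ω₂=11.639
apply F[30]=-15.000 → step 31: x=-1.592, v=-1.791, θ₁=2.755, ω₁=6.122, θ₂=2.278, ω₂=13.030
apply F[31]=-15.000 → step 32: x=-1.626, v=-1.693, θ₁=2.872, ω₁=5.518, θ₂=2.552, ω₂=14.270
apply F[32]=-15.000 → step 33: x=-1.660, v=-1.680, θ₁=2.977, ω₁=5.016, θ₂=2.846, ω₂=15.093
apply F[33]=-15.000 → step 34: x=-1.695, v=-1.789, θ₁=3.074, ω₁=4.788, θ₂=3.151, ω₂=15.201
apply F[34]=-15.000 → step 35: x=-1.733, v=-2.034, θ₁=3.170, ω₁=4.843, θ₂=3.449, ω₂=14.554
|θ₂| = 3.151 > 3.038 first at step 34.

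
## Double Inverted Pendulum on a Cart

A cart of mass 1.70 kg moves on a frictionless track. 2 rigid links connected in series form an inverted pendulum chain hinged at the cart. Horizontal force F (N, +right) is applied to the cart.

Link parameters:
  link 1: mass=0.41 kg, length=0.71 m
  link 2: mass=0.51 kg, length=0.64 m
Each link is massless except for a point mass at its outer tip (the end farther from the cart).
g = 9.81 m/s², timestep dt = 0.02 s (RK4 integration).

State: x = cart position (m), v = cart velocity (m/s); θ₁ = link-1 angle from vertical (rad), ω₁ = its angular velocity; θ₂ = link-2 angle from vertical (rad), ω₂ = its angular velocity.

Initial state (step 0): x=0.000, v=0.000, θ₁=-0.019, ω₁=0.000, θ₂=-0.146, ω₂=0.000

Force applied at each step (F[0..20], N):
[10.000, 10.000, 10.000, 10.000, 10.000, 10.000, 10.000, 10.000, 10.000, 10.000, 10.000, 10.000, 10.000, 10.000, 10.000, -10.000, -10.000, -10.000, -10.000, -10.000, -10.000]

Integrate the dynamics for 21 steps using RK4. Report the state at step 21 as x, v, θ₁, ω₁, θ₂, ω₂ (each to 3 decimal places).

apply F[0]=+10.000 → step 1: x=0.001, v=0.120, θ₁=-0.020, ω₁=-0.132, θ₂=-0.147, ω₂=-0.084
apply F[1]=+10.000 → step 2: x=0.005, v=0.240, θ₁=-0.024, ω₁=-0.266, θ₂=-0.149, ω₂=-0.167
apply F[2]=+10.000 → step 3: x=0.011, v=0.360, θ₁=-0.031, ω₁=-0.403, θ₂=-0.154, ω₂=-0.249
apply F[3]=+10.000 → step 4: x=0.019, v=0.481, θ₁=-0.040, ω₁=-0.544, θ₂=-0.159, ω₂=-0.327
apply F[4]=+10.000 → step 5: x=0.030, v=0.603, θ₁=-0.053, ω₁=-0.693, θ₂=-0.167, ω₂=-0.400
apply F[5]=+10.000 → step 6: x=0.043, v=0.727, θ₁=-0.068, ω₁=-0.849, θ₂=-0.175, ω₂=-0.468
apply F[6]=+10.000 → step 7: x=0.059, v=0.851, θ₁=-0.087, ω₁=-1.016, θ₂=-0.185, ω₂=-0.530
apply F[7]=+10.000 → step 8: x=0.077, v=0.978, θ₁=-0.109, ω₁=-1.193, θ₂=-0.196, ω₂=-0.582
apply F[8]=+10.000 → step 9: x=0.098, v=1.105, θ₁=-0.135, ω₁=-1.384, θ₂=-0.208, ω₂=-0.625
apply F[9]=+10.000 → step 10: x=0.122, v=1.234, θ₁=-0.164, ω₁=-1.589, θ₂=-0.221, ω₂=-0.658
apply F[10]=+10.000 → step 11: x=0.148, v=1.364, θ₁=-0.198, ω₁=-1.808, θ₂=-0.235, ω₂=-0.678
apply F[11]=+10.000 → step 12: x=0.176, v=1.494, θ₁=-0.237, ω₁=-2.042, θ₂=-0.248, ω₂=-0.688
apply F[12]=+10.000 → step 13: x=0.207, v=1.624, θ₁=-0.280, ω₁=-2.290, θ₂=-0.262, ω₂=-0.687
apply F[13]=+10.000 → step 14: x=0.241, v=1.751, θ₁=-0.328, ω₁=-2.547, θ₂=-0.276, ω₂=-0.680
apply F[14]=+10.000 → step 15: x=0.277, v=1.876, θ₁=-0.382, ω₁=-2.811, θ₂=-0.289, ω₂=-0.671
apply F[15]=-10.000 → step 16: x=0.314, v=1.780, θ₁=-0.438, ω₁=-2.817, θ₂=-0.302, ω₂=-0.631
apply F[16]=-10.000 → step 17: x=0.349, v=1.686, θ₁=-0.495, ω₁=-2.850, θ₂=-0.314, ω₂=-0.577
apply F[17]=-10.000 → step 18: x=0.381, v=1.593, θ₁=-0.552, ω₁=-2.906, θ₂=-0.325, ω₂=-0.512
apply F[18]=-10.000 → step 19: x=0.412, v=1.500, θ₁=-0.611, ω₁=-2.983, θ₂=-0.335, ω₂=-0.439
apply F[19]=-10.000 → step 20: x=0.441, v=1.407, θ₁=-0.672, ω₁=-3.079, θ₂=-0.343, ω₂=-0.362
apply F[20]=-10.000 → step 21: x=0.469, v=1.311, θ₁=-0.735, ω₁=-3.190, θ₂=-0.349, ω₂=-0.286

Answer: x=0.469, v=1.311, θ₁=-0.735, ω₁=-3.190, θ₂=-0.349, ω₂=-0.286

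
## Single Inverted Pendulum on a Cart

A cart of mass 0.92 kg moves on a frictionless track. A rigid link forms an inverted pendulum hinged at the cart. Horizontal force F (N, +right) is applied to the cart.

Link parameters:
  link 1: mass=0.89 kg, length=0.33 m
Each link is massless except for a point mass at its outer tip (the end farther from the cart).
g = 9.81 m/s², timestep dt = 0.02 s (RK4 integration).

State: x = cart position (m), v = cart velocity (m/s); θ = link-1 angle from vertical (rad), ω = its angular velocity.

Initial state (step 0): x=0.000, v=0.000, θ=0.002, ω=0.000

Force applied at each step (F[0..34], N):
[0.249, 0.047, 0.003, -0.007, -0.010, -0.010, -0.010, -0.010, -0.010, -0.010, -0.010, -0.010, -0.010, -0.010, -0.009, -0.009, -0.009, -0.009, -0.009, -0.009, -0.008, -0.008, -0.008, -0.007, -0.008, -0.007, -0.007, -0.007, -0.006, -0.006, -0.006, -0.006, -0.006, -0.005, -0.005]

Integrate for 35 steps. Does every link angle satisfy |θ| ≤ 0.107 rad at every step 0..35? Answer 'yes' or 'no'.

apply F[0]=+0.249 → step 1: x=0.000, v=0.005, θ=0.002, ω=-0.014
apply F[1]=+0.047 → step 2: x=0.000, v=0.006, θ=0.002, ω=-0.015
apply F[2]=+0.003 → step 3: x=0.000, v=0.006, θ=0.001, ω=-0.014
apply F[3]=-0.007 → step 4: x=0.000, v=0.005, θ=0.001, ω=-0.012
apply F[4]=-0.010 → step 5: x=0.000, v=0.005, θ=0.001, ω=-0.010
apply F[5]=-0.010 → step 6: x=0.001, v=0.004, θ=0.001, ω=-0.009
apply F[6]=-0.010 → step 7: x=0.001, v=0.004, θ=0.000, ω=-0.007
apply F[7]=-0.010 → step 8: x=0.001, v=0.004, θ=0.000, ω=-0.006
apply F[8]=-0.010 → step 9: x=0.001, v=0.004, θ=0.000, ω=-0.005
apply F[9]=-0.010 → step 10: x=0.001, v=0.003, θ=0.000, ω=-0.005
apply F[10]=-0.010 → step 11: x=0.001, v=0.003, θ=0.000, ω=-0.004
apply F[11]=-0.010 → step 12: x=0.001, v=0.003, θ=-0.000, ω=-0.003
apply F[12]=-0.010 → step 13: x=0.001, v=0.003, θ=-0.000, ω=-0.003
apply F[13]=-0.010 → step 14: x=0.001, v=0.002, θ=-0.000, ω=-0.002
apply F[14]=-0.009 → step 15: x=0.001, v=0.002, θ=-0.000, ω=-0.002
apply F[15]=-0.009 → step 16: x=0.001, v=0.002, θ=-0.000, ω=-0.002
apply F[16]=-0.009 → step 17: x=0.001, v=0.002, θ=-0.000, ω=-0.001
apply F[17]=-0.009 → step 18: x=0.001, v=0.002, θ=-0.000, ω=-0.001
apply F[18]=-0.009 → step 19: x=0.001, v=0.002, θ=-0.000, ω=-0.001
apply F[19]=-0.009 → step 20: x=0.001, v=0.002, θ=-0.000, ω=-0.001
apply F[20]=-0.008 → step 21: x=0.001, v=0.001, θ=-0.000, ω=-0.000
apply F[21]=-0.008 → step 22: x=0.001, v=0.001, θ=-0.000, ω=-0.000
apply F[22]=-0.008 → step 23: x=0.001, v=0.001, θ=-0.000, ω=-0.000
apply F[23]=-0.007 → step 24: x=0.001, v=0.001, θ=-0.000, ω=-0.000
apply F[24]=-0.008 → step 25: x=0.001, v=0.001, θ=-0.000, ω=0.000
apply F[25]=-0.007 → step 26: x=0.002, v=0.001, θ=-0.000, ω=0.000
apply F[26]=-0.007 → step 27: x=0.002, v=0.001, θ=-0.000, ω=0.000
apply F[27]=-0.007 → step 28: x=0.002, v=0.001, θ=-0.000, ω=0.000
apply F[28]=-0.006 → step 29: x=0.002, v=0.001, θ=-0.000, ω=0.000
apply F[29]=-0.006 → step 30: x=0.002, v=0.001, θ=-0.000, ω=0.000
apply F[30]=-0.006 → step 31: x=0.002, v=0.001, θ=-0.000, ω=0.000
apply F[31]=-0.006 → step 32: x=0.002, v=0.001, θ=-0.000, ω=0.000
apply F[32]=-0.006 → step 33: x=0.002, v=0.000, θ=-0.000, ω=0.000
apply F[33]=-0.005 → step 34: x=0.002, v=0.000, θ=-0.000, ω=0.000
apply F[34]=-0.005 → step 35: x=0.002, v=0.000, θ=-0.000, ω=0.000
Max |angle| over trajectory = 0.002 rad; bound = 0.107 → within bound.

Answer: yes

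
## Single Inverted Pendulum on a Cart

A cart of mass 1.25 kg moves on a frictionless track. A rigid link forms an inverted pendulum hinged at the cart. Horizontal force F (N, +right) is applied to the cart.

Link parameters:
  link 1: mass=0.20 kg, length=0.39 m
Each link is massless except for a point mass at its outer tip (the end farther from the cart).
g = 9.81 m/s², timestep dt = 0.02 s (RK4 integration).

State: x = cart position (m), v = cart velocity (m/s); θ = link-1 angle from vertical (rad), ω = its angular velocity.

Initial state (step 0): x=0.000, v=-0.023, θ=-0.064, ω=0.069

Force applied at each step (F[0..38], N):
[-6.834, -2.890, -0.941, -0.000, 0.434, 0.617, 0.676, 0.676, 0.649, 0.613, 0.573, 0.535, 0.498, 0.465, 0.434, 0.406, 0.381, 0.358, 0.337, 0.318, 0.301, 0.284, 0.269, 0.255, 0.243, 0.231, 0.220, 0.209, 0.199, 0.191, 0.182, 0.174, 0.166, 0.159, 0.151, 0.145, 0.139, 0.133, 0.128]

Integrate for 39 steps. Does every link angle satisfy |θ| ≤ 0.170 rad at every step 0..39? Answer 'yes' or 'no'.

apply F[0]=-6.834 → step 1: x=-0.002, v=-0.130, θ=-0.060, ω=0.312
apply F[1]=-2.890 → step 2: x=-0.005, v=-0.175, θ=-0.053, ω=0.397
apply F[2]=-0.941 → step 3: x=-0.008, v=-0.188, θ=-0.045, ω=0.407
apply F[3]=-0.000 → step 4: x=-0.012, v=-0.187, θ=-0.037, ω=0.383
apply F[4]=+0.434 → step 5: x=-0.016, v=-0.179, θ=-0.030, ω=0.346
apply F[5]=+0.617 → step 6: x=-0.019, v=-0.168, θ=-0.023, ω=0.305
apply F[6]=+0.676 → step 7: x=-0.022, v=-0.157, θ=-0.018, ω=0.266
apply F[7]=+0.676 → step 8: x=-0.025, v=-0.146, θ=-0.013, ω=0.229
apply F[8]=+0.649 → step 9: x=-0.028, v=-0.135, θ=-0.008, ω=0.196
apply F[9]=+0.613 → step 10: x=-0.031, v=-0.125, θ=-0.005, ω=0.167
apply F[10]=+0.573 → step 11: x=-0.033, v=-0.116, θ=-0.002, ω=0.142
apply F[11]=+0.535 → step 12: x=-0.035, v=-0.107, θ=0.001, ω=0.120
apply F[12]=+0.498 → step 13: x=-0.037, v=-0.099, θ=0.003, ω=0.101
apply F[13]=+0.465 → step 14: x=-0.039, v=-0.092, θ=0.005, ω=0.084
apply F[14]=+0.434 → step 15: x=-0.041, v=-0.085, θ=0.006, ω=0.069
apply F[15]=+0.406 → step 16: x=-0.043, v=-0.079, θ=0.008, ω=0.057
apply F[16]=+0.381 → step 17: x=-0.044, v=-0.073, θ=0.009, ω=0.046
apply F[17]=+0.358 → step 18: x=-0.046, v=-0.067, θ=0.010, ω=0.037
apply F[18]=+0.337 → step 19: x=-0.047, v=-0.062, θ=0.010, ω=0.029
apply F[19]=+0.318 → step 20: x=-0.048, v=-0.058, θ=0.011, ω=0.022
apply F[20]=+0.301 → step 21: x=-0.049, v=-0.053, θ=0.011, ω=0.016
apply F[21]=+0.284 → step 22: x=-0.050, v=-0.049, θ=0.011, ω=0.011
apply F[22]=+0.269 → step 23: x=-0.051, v=-0.045, θ=0.012, ω=0.006
apply F[23]=+0.255 → step 24: x=-0.052, v=-0.041, θ=0.012, ω=0.003
apply F[24]=+0.243 → step 25: x=-0.053, v=-0.038, θ=0.012, ω=-0.000
apply F[25]=+0.231 → step 26: x=-0.054, v=-0.034, θ=0.012, ω=-0.003
apply F[26]=+0.220 → step 27: x=-0.054, v=-0.031, θ=0.012, ω=-0.005
apply F[27]=+0.209 → step 28: x=-0.055, v=-0.028, θ=0.011, ω=-0.007
apply F[28]=+0.199 → step 29: x=-0.055, v=-0.025, θ=0.011, ω=-0.009
apply F[29]=+0.191 → step 30: x=-0.056, v=-0.023, θ=0.011, ω=-0.010
apply F[30]=+0.182 → step 31: x=-0.056, v=-0.020, θ=0.011, ω=-0.011
apply F[31]=+0.174 → step 32: x=-0.057, v=-0.018, θ=0.011, ω=-0.012
apply F[32]=+0.166 → step 33: x=-0.057, v=-0.015, θ=0.010, ω=-0.013
apply F[33]=+0.159 → step 34: x=-0.057, v=-0.013, θ=0.010, ω=-0.013
apply F[34]=+0.151 → step 35: x=-0.058, v=-0.011, θ=0.010, ω=-0.014
apply F[35]=+0.145 → step 36: x=-0.058, v=-0.009, θ=0.010, ω=-0.014
apply F[36]=+0.139 → step 37: x=-0.058, v=-0.007, θ=0.009, ω=-0.014
apply F[37]=+0.133 → step 38: x=-0.058, v=-0.005, θ=0.009, ω=-0.014
apply F[38]=+0.128 → step 39: x=-0.058, v=-0.004, θ=0.009, ω=-0.014
Max |angle| over trajectory = 0.064 rad; bound = 0.170 → within bound.

Answer: yes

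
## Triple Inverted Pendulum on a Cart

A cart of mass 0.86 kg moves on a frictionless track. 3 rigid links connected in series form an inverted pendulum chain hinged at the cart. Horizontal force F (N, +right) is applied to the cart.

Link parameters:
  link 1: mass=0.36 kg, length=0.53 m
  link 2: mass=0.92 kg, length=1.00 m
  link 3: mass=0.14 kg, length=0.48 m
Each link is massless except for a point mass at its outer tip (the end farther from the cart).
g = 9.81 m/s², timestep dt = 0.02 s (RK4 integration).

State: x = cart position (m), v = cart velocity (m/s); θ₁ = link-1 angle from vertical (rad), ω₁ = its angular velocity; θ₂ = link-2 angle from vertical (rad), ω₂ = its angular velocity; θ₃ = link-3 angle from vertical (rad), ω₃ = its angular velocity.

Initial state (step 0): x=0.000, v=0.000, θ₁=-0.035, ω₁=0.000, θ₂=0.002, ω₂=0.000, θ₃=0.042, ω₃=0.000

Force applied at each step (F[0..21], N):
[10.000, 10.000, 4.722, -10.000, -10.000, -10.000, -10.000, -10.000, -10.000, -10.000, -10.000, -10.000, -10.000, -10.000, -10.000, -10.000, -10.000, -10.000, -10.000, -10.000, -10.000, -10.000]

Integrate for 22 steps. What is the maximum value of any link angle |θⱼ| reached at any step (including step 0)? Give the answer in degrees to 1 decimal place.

Answer: 34.1°

Derivation:
apply F[0]=+10.000 → step 1: x=0.002, v=0.244, θ₁=-0.040, ω₁=-0.513, θ₂=0.002, ω₂=0.027, θ₃=0.042, ω₃=0.018
apply F[1]=+10.000 → step 2: x=0.010, v=0.490, θ₁=-0.056, ω₁=-1.043, θ₂=0.003, ω₂=0.061, θ₃=0.043, ω₃=0.035
apply F[2]=+4.722 → step 3: x=0.021, v=0.618, θ₁=-0.080, ω₁=-1.376, θ₂=0.005, ω₂=0.107, θ₃=0.044, ω₃=0.050
apply F[3]=-10.000 → step 4: x=0.031, v=0.415, θ₁=-0.105, ω₁=-1.133, θ₂=0.008, ω₂=0.180, θ₃=0.045, ω₃=0.068
apply F[4]=-10.000 → step 5: x=0.038, v=0.220, θ₁=-0.125, ω₁=-0.944, θ₂=0.012, ω₂=0.276, θ₃=0.046, ω₃=0.085
apply F[5]=-10.000 → step 6: x=0.040, v=0.031, θ₁=-0.143, ω₁=-0.801, θ₂=0.019, ω₂=0.391, θ₃=0.048, ω₃=0.099
apply F[6]=-10.000 → step 7: x=0.039, v=-0.153, θ₁=-0.158, ω₁=-0.697, θ₂=0.028, ω₂=0.523, θ₃=0.050, ω₃=0.111
apply F[7]=-10.000 → step 8: x=0.034, v=-0.334, θ₁=-0.171, ω₁=-0.624, θ₂=0.040, ω₂=0.671, θ₃=0.053, ω₃=0.119
apply F[8]=-10.000 → step 9: x=0.025, v=-0.513, θ₁=-0.183, ω₁=-0.577, θ₂=0.055, ω₂=0.833, θ₃=0.055, ω₃=0.122
apply F[9]=-10.000 → step 10: x=0.013, v=-0.690, θ₁=-0.194, ω₁=-0.550, θ₂=0.073, ω₂=1.009, θ₃=0.057, ω₃=0.119
apply F[10]=-10.000 → step 11: x=-0.002, v=-0.868, θ₁=-0.205, ω₁=-0.536, θ₂=0.095, ω₂=1.195, θ₃=0.060, ω₃=0.110
apply F[11]=-10.000 → step 12: x=-0.021, v=-1.046, θ₁=-0.216, ω₁=-0.529, θ₂=0.121, ω₂=1.389, θ₃=0.062, ω₃=0.094
apply F[12]=-10.000 → step 13: x=-0.044, v=-1.226, θ₁=-0.226, ω₁=-0.519, θ₂=0.151, ω₂=1.590, θ₃=0.063, ω₃=0.072
apply F[13]=-10.000 → step 14: x=-0.070, v=-1.409, θ₁=-0.236, ω₁=-0.499, θ₂=0.185, ω₂=1.794, θ₃=0.065, ω₃=0.046
apply F[14]=-10.000 → step 15: x=-0.100, v=-1.594, θ₁=-0.246, ω₁=-0.460, θ₂=0.223, ω₂=1.997, θ₃=0.065, ω₃=0.016
apply F[15]=-10.000 → step 16: x=-0.134, v=-1.783, θ₁=-0.255, ω₁=-0.394, θ₂=0.265, ω₂=2.198, θ₃=0.065, ω₃=-0.014
apply F[16]=-10.000 → step 17: x=-0.172, v=-1.976, θ₁=-0.262, ω₁=-0.294, θ₂=0.310, ω₂=2.394, θ₃=0.065, ω₃=-0.042
apply F[17]=-10.000 → step 18: x=-0.213, v=-2.172, θ₁=-0.266, ω₁=-0.152, θ₂=0.360, ω₂=2.583, θ₃=0.064, ω₃=-0.067
apply F[18]=-10.000 → step 19: x=-0.259, v=-2.372, θ₁=-0.267, ω₁=0.035, θ₂=0.414, ω₂=2.764, θ₃=0.062, ω₃=-0.084
apply F[19]=-10.000 → step 20: x=-0.308, v=-2.576, θ₁=-0.264, ω₁=0.274, θ₂=0.471, ω₂=2.936, θ₃=0.060, ω₃=-0.093
apply F[20]=-10.000 → step 21: x=-0.362, v=-2.783, θ₁=-0.256, ω₁=0.568, θ₂=0.531, ω₂=3.098, θ₃=0.058, ω₃=-0.089
apply F[21]=-10.000 → step 22: x=-0.419, v=-2.994, θ₁=-0.241, ω₁=0.924, θ₂=0.595, ω₂=3.246, θ₃=0.057, ω₃=-0.072
Max |angle| over trajectory = 0.595 rad = 34.1°.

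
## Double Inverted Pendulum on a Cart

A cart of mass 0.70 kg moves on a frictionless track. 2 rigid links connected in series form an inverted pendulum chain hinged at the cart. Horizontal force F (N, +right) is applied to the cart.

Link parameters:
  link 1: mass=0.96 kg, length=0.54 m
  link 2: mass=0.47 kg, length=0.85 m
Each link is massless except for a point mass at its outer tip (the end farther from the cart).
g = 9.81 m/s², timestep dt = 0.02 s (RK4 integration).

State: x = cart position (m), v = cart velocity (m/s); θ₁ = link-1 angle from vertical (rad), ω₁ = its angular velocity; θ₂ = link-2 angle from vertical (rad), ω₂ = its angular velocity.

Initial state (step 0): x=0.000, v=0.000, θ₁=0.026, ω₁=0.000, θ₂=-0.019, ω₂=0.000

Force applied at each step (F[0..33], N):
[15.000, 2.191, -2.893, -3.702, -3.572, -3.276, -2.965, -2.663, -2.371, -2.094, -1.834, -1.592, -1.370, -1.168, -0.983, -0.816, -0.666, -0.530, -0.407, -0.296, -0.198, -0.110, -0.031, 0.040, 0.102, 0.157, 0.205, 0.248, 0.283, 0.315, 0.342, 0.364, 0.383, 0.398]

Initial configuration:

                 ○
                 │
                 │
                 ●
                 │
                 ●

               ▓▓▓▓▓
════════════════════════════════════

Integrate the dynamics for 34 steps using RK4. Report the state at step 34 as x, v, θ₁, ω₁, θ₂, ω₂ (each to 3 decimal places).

Answer: x=-0.052, v=-0.153, θ₁=0.012, ω₁=0.048, θ₂=0.004, ω₂=0.045

Derivation:
apply F[0]=+15.000 → step 1: x=0.004, v=0.419, θ₁=0.018, ω₁=-0.759, θ₂=-0.019, ω₂=-0.015
apply F[1]=+2.191 → step 2: x=0.013, v=0.477, θ₁=0.002, ω₁=-0.858, θ₂=-0.020, ω₂=-0.025
apply F[2]=-2.893 → step 3: x=0.022, v=0.397, θ₁=-0.013, ω₁=-0.709, θ₂=-0.020, ω₂=-0.030
apply F[3]=-3.702 → step 4: x=0.029, v=0.299, θ₁=-0.026, ω₁=-0.535, θ₂=-0.021, ω₂=-0.030
apply F[4]=-3.572 → step 5: x=0.034, v=0.209, θ₁=-0.035, ω₁=-0.382, θ₂=-0.021, ω₂=-0.027
apply F[5]=-3.276 → step 6: x=0.037, v=0.131, θ₁=-0.041, ω₁=-0.254, θ₂=-0.022, ω₂=-0.021
apply F[6]=-2.965 → step 7: x=0.039, v=0.064, θ₁=-0.045, ω₁=-0.149, θ₂=-0.022, ω₂=-0.013
apply F[7]=-2.663 → step 8: x=0.040, v=0.007, θ₁=-0.047, ω₁=-0.065, θ₂=-0.022, ω₂=-0.005
apply F[8]=-2.371 → step 9: x=0.040, v=-0.042, θ₁=-0.048, ω₁=0.003, θ₂=-0.022, ω₂=0.004
apply F[9]=-2.094 → step 10: x=0.038, v=-0.082, θ₁=-0.047, ω₁=0.056, θ₂=-0.022, ω₂=0.013
apply F[10]=-1.834 → step 11: x=0.036, v=-0.116, θ₁=-0.046, ω₁=0.096, θ₂=-0.022, ω₂=0.021
apply F[11]=-1.592 → step 12: x=0.034, v=-0.143, θ₁=-0.044, ω₁=0.127, θ₂=-0.021, ω₂=0.029
apply F[12]=-1.370 → step 13: x=0.031, v=-0.165, θ₁=-0.041, ω₁=0.148, θ₂=-0.021, ω₂=0.037
apply F[13]=-1.168 → step 14: x=0.027, v=-0.183, θ₁=-0.038, ω₁=0.163, θ₂=-0.020, ω₂=0.043
apply F[14]=-0.983 → step 15: x=0.023, v=-0.196, θ₁=-0.035, ω₁=0.172, θ₂=-0.019, ω₂=0.049
apply F[15]=-0.816 → step 16: x=0.019, v=-0.207, θ₁=-0.031, ω₁=0.176, θ₂=-0.018, ω₂=0.054
apply F[16]=-0.666 → step 17: x=0.015, v=-0.214, θ₁=-0.028, ω₁=0.177, θ₂=-0.017, ω₂=0.058
apply F[17]=-0.530 → step 18: x=0.011, v=-0.219, θ₁=-0.024, ω₁=0.175, θ₂=-0.016, ω₂=0.061
apply F[18]=-0.407 → step 19: x=0.006, v=-0.221, θ₁=-0.021, ω₁=0.171, θ₂=-0.014, ω₂=0.064
apply F[19]=-0.296 → step 20: x=0.002, v=-0.222, θ₁=-0.017, ω₁=0.165, θ₂=-0.013, ω₂=0.066
apply F[20]=-0.198 → step 21: x=-0.002, v=-0.222, θ₁=-0.014, ω₁=0.158, θ₂=-0.012, ω₂=0.067
apply F[21]=-0.110 → step 22: x=-0.007, v=-0.220, θ₁=-0.011, ω₁=0.149, θ₂=-0.010, ω₂=0.067
apply F[22]=-0.031 → step 23: x=-0.011, v=-0.217, θ₁=-0.008, ω₁=0.141, θ₂=-0.009, ω₂=0.067
apply F[23]=+0.040 → step 24: x=-0.015, v=-0.213, θ₁=-0.005, ω₁=0.131, θ₂=-0.008, ω₂=0.067
apply F[24]=+0.102 → step 25: x=-0.020, v=-0.209, θ₁=-0.003, ω₁=0.122, θ₂=-0.006, ω₂=0.066
apply F[25]=+0.157 → step 26: x=-0.024, v=-0.204, θ₁=-0.000, ω₁=0.113, θ₂=-0.005, ω₂=0.064
apply F[26]=+0.205 → step 27: x=-0.028, v=-0.198, θ₁=0.002, ω₁=0.104, θ₂=-0.004, ω₂=0.062
apply F[27]=+0.248 → step 28: x=-0.032, v=-0.192, θ₁=0.004, ω₁=0.095, θ₂=-0.003, ω₂=0.060
apply F[28]=+0.283 → step 29: x=-0.036, v=-0.186, θ₁=0.006, ω₁=0.086, θ₂=-0.001, ω₂=0.058
apply F[29]=+0.315 → step 30: x=-0.039, v=-0.179, θ₁=0.007, ω₁=0.078, θ₂=-0.000, ω₂=0.056
apply F[30]=+0.342 → step 31: x=-0.043, v=-0.173, θ₁=0.009, ω₁=0.070, θ₂=0.001, ω₂=0.053
apply F[31]=+0.364 → step 32: x=-0.046, v=-0.166, θ₁=0.010, ω₁=0.062, θ₂=0.002, ω₂=0.050
apply F[32]=+0.383 → step 33: x=-0.049, v=-0.159, θ₁=0.011, ω₁=0.055, θ₂=0.003, ω₂=0.048
apply F[33]=+0.398 → step 34: x=-0.052, v=-0.153, θ₁=0.012, ω₁=0.048, θ₂=0.004, ω₂=0.045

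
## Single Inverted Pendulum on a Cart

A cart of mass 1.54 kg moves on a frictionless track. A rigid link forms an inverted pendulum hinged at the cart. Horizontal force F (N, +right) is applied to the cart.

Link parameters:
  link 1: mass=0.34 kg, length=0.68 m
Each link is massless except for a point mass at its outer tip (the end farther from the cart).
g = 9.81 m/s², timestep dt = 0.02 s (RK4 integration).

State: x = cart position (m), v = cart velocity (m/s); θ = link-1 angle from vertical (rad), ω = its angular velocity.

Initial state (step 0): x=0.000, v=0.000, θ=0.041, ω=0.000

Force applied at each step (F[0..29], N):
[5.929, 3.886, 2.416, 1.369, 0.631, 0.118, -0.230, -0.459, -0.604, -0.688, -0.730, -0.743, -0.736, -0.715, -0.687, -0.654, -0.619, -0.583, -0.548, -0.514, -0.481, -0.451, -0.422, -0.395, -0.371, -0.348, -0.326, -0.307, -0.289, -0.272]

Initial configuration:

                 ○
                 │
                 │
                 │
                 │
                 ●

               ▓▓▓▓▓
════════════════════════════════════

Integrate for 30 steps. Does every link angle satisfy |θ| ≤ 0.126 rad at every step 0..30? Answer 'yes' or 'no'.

apply F[0]=+5.929 → step 1: x=0.001, v=0.075, θ=0.040, ω=-0.099
apply F[1]=+3.886 → step 2: x=0.003, v=0.124, θ=0.037, ω=-0.159
apply F[2]=+2.416 → step 3: x=0.006, v=0.154, θ=0.034, ω=-0.193
apply F[3]=+1.369 → step 4: x=0.009, v=0.170, θ=0.030, ω=-0.208
apply F[4]=+0.631 → step 5: x=0.012, v=0.177, θ=0.026, ω=-0.210
apply F[5]=+0.118 → step 6: x=0.016, v=0.178, θ=0.022, ω=-0.204
apply F[6]=-0.230 → step 7: x=0.019, v=0.174, θ=0.018, ω=-0.193
apply F[7]=-0.459 → step 8: x=0.023, v=0.167, θ=0.014, ω=-0.178
apply F[8]=-0.604 → step 9: x=0.026, v=0.159, θ=0.011, ω=-0.162
apply F[9]=-0.688 → step 10: x=0.029, v=0.150, θ=0.007, ω=-0.146
apply F[10]=-0.730 → step 11: x=0.032, v=0.140, θ=0.005, ω=-0.130
apply F[11]=-0.743 → step 12: x=0.035, v=0.130, θ=0.002, ω=-0.115
apply F[12]=-0.736 → step 13: x=0.037, v=0.120, θ=0.000, ω=-0.100
apply F[13]=-0.715 → step 14: x=0.039, v=0.111, θ=-0.002, ω=-0.087
apply F[14]=-0.687 → step 15: x=0.042, v=0.102, θ=-0.003, ω=-0.075
apply F[15]=-0.654 → step 16: x=0.044, v=0.094, θ=-0.005, ω=-0.064
apply F[16]=-0.619 → step 17: x=0.045, v=0.086, θ=-0.006, ω=-0.054
apply F[17]=-0.583 → step 18: x=0.047, v=0.079, θ=-0.007, ω=-0.045
apply F[18]=-0.548 → step 19: x=0.049, v=0.072, θ=-0.008, ω=-0.037
apply F[19]=-0.514 → step 20: x=0.050, v=0.066, θ=-0.008, ω=-0.030
apply F[20]=-0.481 → step 21: x=0.051, v=0.060, θ=-0.009, ω=-0.024
apply F[21]=-0.451 → step 22: x=0.052, v=0.054, θ=-0.009, ω=-0.018
apply F[22]=-0.422 → step 23: x=0.053, v=0.049, θ=-0.010, ω=-0.014
apply F[23]=-0.395 → step 24: x=0.054, v=0.045, θ=-0.010, ω=-0.010
apply F[24]=-0.371 → step 25: x=0.055, v=0.040, θ=-0.010, ω=-0.006
apply F[25]=-0.348 → step 26: x=0.056, v=0.036, θ=-0.010, ω=-0.003
apply F[26]=-0.326 → step 27: x=0.057, v=0.032, θ=-0.010, ω=-0.000
apply F[27]=-0.307 → step 28: x=0.057, v=0.029, θ=-0.010, ω=0.002
apply F[28]=-0.289 → step 29: x=0.058, v=0.026, θ=-0.010, ω=0.004
apply F[29]=-0.272 → step 30: x=0.058, v=0.022, θ=-0.010, ω=0.006
Max |angle| over trajectory = 0.041 rad; bound = 0.126 → within bound.

Answer: yes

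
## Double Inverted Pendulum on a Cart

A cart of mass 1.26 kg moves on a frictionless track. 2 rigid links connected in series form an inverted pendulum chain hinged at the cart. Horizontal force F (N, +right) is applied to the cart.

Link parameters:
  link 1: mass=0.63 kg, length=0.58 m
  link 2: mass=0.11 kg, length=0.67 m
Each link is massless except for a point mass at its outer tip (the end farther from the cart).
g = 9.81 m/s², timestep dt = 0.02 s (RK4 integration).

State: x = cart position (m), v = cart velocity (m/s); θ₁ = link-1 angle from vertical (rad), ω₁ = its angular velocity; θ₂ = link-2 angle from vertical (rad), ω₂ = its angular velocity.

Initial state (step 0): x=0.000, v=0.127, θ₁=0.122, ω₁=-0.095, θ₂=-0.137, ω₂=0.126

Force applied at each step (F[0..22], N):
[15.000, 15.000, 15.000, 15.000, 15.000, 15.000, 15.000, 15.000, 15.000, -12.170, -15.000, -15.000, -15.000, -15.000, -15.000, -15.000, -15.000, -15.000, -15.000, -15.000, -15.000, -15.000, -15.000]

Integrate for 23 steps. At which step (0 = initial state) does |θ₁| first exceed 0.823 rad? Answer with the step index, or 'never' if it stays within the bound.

Answer: 22

Derivation:
apply F[0]=+15.000 → step 1: x=0.005, v=0.350, θ₁=0.117, ω₁=-0.420, θ₂=-0.135, ω₂=0.029
apply F[1]=+15.000 → step 2: x=0.014, v=0.574, θ₁=0.105, ω₁=-0.751, θ₂=-0.136, ω₂=-0.062
apply F[2]=+15.000 → step 3: x=0.028, v=0.800, θ₁=0.087, ω₁=-1.093, θ₂=-0.138, ω₂=-0.146
apply F[3]=+15.000 → step 4: x=0.046, v=1.030, θ₁=0.061, ω₁=-1.451, θ₂=-0.142, ω₂=-0.217
apply F[4]=+15.000 → step 5: x=0.069, v=1.263, θ₁=0.029, ω₁=-1.827, θ₂=-0.146, ω₂=-0.275
apply F[5]=+15.000 → step 6: x=0.097, v=1.501, θ₁=-0.012, ω₁=-2.226, θ₂=-0.152, ω₂=-0.317
apply F[6]=+15.000 → step 7: x=0.129, v=1.741, θ₁=-0.061, ω₁=-2.649, θ₂=-0.159, ω₂=-0.342
apply F[7]=+15.000 → step 8: x=0.166, v=1.983, θ₁=-0.118, ω₁=-3.092, θ₂=-0.166, ω₂=-0.352
apply F[8]=+15.000 → step 9: x=0.208, v=2.224, θ₁=-0.184, ω₁=-3.553, θ₂=-0.173, ω₂=-0.353
apply F[9]=-12.170 → step 10: x=0.251, v=2.043, θ₁=-0.253, ω₁=-3.323, θ₂=-0.180, ω₂=-0.346
apply F[10]=-15.000 → step 11: x=0.290, v=1.826, θ₁=-0.317, ω₁=-3.064, θ₂=-0.187, ω₂=-0.323
apply F[11]=-15.000 → step 12: x=0.324, v=1.619, θ₁=-0.376, ω₁=-2.849, θ₂=-0.193, ω₂=-0.281
apply F[12]=-15.000 → step 13: x=0.354, v=1.419, θ₁=-0.431, ω₁=-2.677, θ₂=-0.198, ω₂=-0.219
apply F[13]=-15.000 → step 14: x=0.381, v=1.228, θ₁=-0.483, ω₁=-2.543, θ₂=-0.202, ω₂=-0.139
apply F[14]=-15.000 → step 15: x=0.404, v=1.043, θ₁=-0.533, ω₁=-2.446, θ₂=-0.203, ω₂=-0.041
apply F[15]=-15.000 → step 16: x=0.423, v=0.864, θ₁=-0.581, ω₁=-2.381, θ₂=-0.203, ω₂=0.075
apply F[16]=-15.000 → step 17: x=0.438, v=0.690, θ₁=-0.629, ω₁=-2.347, θ₂=-0.200, ω₂=0.206
apply F[17]=-15.000 → step 18: x=0.450, v=0.519, θ₁=-0.675, ω₁=-2.341, θ₂=-0.195, ω₂=0.351
apply F[18]=-15.000 → step 19: x=0.459, v=0.351, θ₁=-0.722, ω₁=-2.360, θ₂=-0.186, ω₂=0.510
apply F[19]=-15.000 → step 20: x=0.464, v=0.185, θ₁=-0.770, ω₁=-2.404, θ₂=-0.174, ω₂=0.680
apply F[20]=-15.000 → step 21: x=0.466, v=0.020, θ₁=-0.819, ω₁=-2.470, θ₂=-0.159, ω₂=0.860
apply F[21]=-15.000 → step 22: x=0.465, v=-0.144, θ₁=-0.869, ω₁=-2.556, θ₂=-0.140, ω₂=1.047
apply F[22]=-15.000 → step 23: x=0.461, v=-0.310, θ₁=-0.921, ω₁=-2.662, θ₂=-0.117, ω₂=1.239
|θ₁| = 0.869 > 0.823 first at step 22.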